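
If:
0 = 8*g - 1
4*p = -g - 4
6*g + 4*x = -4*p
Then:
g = 1/8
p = -33/32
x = 27/32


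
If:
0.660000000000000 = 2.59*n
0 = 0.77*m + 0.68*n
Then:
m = -0.23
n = 0.25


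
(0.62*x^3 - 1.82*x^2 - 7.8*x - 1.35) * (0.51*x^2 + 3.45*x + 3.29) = 0.3162*x^5 + 1.2108*x^4 - 8.2172*x^3 - 33.5863*x^2 - 30.3195*x - 4.4415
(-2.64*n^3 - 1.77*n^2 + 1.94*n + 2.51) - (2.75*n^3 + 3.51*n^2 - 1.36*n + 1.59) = -5.39*n^3 - 5.28*n^2 + 3.3*n + 0.92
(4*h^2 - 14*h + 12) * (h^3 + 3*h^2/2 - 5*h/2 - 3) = 4*h^5 - 8*h^4 - 19*h^3 + 41*h^2 + 12*h - 36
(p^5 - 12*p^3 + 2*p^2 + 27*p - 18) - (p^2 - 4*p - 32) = p^5 - 12*p^3 + p^2 + 31*p + 14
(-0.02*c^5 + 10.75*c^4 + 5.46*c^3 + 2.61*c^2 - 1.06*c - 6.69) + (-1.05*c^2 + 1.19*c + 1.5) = -0.02*c^5 + 10.75*c^4 + 5.46*c^3 + 1.56*c^2 + 0.13*c - 5.19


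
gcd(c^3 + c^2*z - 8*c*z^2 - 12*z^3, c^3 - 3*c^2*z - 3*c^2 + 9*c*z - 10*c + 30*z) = -c + 3*z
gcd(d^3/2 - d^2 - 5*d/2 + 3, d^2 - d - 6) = d^2 - d - 6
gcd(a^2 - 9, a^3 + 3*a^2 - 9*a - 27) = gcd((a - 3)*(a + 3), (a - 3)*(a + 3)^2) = a^2 - 9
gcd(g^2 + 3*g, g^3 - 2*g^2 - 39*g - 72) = g + 3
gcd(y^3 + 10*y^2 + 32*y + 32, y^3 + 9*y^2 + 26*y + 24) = y^2 + 6*y + 8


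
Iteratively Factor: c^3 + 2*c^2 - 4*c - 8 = (c + 2)*(c^2 - 4) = (c + 2)^2*(c - 2)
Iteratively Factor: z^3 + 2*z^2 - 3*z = (z)*(z^2 + 2*z - 3) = z*(z - 1)*(z + 3)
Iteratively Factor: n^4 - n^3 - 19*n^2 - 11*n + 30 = (n + 3)*(n^3 - 4*n^2 - 7*n + 10) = (n - 5)*(n + 3)*(n^2 + n - 2) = (n - 5)*(n + 2)*(n + 3)*(n - 1)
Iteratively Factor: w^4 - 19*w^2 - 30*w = (w + 3)*(w^3 - 3*w^2 - 10*w) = (w - 5)*(w + 3)*(w^2 + 2*w) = (w - 5)*(w + 2)*(w + 3)*(w)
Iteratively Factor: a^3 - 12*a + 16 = (a + 4)*(a^2 - 4*a + 4) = (a - 2)*(a + 4)*(a - 2)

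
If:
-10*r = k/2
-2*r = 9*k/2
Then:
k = 0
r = 0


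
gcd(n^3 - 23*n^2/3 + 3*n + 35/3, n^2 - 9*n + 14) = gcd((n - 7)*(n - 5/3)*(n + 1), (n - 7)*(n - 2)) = n - 7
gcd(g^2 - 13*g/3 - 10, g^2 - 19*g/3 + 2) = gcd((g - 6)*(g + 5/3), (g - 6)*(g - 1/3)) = g - 6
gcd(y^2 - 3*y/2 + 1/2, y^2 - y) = y - 1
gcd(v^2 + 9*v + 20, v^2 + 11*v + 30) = v + 5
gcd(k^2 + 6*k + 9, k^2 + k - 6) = k + 3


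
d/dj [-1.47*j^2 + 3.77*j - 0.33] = 3.77 - 2.94*j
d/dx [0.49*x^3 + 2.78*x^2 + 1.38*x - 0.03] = 1.47*x^2 + 5.56*x + 1.38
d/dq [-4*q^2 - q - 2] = -8*q - 1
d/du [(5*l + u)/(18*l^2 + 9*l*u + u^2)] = (18*l^2 + 9*l*u + u^2 - (5*l + u)*(9*l + 2*u))/(18*l^2 + 9*l*u + u^2)^2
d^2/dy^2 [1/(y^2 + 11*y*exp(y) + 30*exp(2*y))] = (-(y^2 + 11*y*exp(y) + 30*exp(2*y))*(11*y*exp(y) + 120*exp(2*y) + 22*exp(y) + 2) + 2*(11*y*exp(y) + 2*y + 60*exp(2*y) + 11*exp(y))^2)/(y^2 + 11*y*exp(y) + 30*exp(2*y))^3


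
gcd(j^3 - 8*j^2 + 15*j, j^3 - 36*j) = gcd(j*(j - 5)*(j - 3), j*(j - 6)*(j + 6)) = j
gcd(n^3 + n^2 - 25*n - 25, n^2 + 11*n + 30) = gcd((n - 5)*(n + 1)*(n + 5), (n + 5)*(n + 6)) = n + 5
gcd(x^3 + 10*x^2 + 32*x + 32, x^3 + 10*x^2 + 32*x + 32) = x^3 + 10*x^2 + 32*x + 32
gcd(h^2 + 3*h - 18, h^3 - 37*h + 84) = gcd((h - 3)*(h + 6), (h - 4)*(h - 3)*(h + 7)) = h - 3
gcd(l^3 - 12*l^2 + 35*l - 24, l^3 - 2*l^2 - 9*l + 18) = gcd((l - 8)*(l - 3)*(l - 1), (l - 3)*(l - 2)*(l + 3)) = l - 3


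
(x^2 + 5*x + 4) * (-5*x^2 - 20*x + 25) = -5*x^4 - 45*x^3 - 95*x^2 + 45*x + 100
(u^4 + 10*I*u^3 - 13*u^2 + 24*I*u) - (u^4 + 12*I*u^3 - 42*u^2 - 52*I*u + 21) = -2*I*u^3 + 29*u^2 + 76*I*u - 21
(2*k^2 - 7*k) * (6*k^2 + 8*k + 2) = 12*k^4 - 26*k^3 - 52*k^2 - 14*k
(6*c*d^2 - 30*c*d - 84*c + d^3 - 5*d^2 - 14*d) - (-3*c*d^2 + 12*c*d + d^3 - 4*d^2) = 9*c*d^2 - 42*c*d - 84*c - d^2 - 14*d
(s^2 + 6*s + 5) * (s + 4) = s^3 + 10*s^2 + 29*s + 20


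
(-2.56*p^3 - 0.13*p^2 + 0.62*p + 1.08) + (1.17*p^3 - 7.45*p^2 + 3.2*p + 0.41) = -1.39*p^3 - 7.58*p^2 + 3.82*p + 1.49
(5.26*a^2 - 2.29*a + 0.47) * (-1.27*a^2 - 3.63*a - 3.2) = -6.6802*a^4 - 16.1855*a^3 - 9.1162*a^2 + 5.6219*a - 1.504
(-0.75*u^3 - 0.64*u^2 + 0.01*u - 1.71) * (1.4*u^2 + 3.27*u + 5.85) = -1.05*u^5 - 3.3485*u^4 - 6.4663*u^3 - 6.1053*u^2 - 5.5332*u - 10.0035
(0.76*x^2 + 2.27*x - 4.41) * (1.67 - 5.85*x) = -4.446*x^3 - 12.0103*x^2 + 29.5894*x - 7.3647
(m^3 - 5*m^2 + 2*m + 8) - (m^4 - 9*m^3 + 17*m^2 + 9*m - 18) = -m^4 + 10*m^3 - 22*m^2 - 7*m + 26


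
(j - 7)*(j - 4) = j^2 - 11*j + 28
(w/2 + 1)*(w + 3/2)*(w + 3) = w^3/2 + 13*w^2/4 + 27*w/4 + 9/2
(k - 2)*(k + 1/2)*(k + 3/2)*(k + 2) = k^4 + 2*k^3 - 13*k^2/4 - 8*k - 3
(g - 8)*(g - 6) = g^2 - 14*g + 48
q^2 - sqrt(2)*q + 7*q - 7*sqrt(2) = (q + 7)*(q - sqrt(2))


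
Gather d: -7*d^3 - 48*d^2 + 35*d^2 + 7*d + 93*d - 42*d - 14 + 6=-7*d^3 - 13*d^2 + 58*d - 8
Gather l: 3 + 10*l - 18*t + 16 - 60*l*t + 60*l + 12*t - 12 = l*(70 - 60*t) - 6*t + 7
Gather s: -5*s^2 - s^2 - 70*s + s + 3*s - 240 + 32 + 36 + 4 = -6*s^2 - 66*s - 168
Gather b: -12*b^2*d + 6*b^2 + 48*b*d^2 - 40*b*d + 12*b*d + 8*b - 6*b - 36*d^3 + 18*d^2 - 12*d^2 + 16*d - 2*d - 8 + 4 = b^2*(6 - 12*d) + b*(48*d^2 - 28*d + 2) - 36*d^3 + 6*d^2 + 14*d - 4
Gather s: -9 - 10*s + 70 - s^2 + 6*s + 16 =-s^2 - 4*s + 77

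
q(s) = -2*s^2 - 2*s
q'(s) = -4*s - 2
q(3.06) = -24.85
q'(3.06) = -14.24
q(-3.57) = -18.35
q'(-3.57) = 12.28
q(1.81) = -10.17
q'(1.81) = -9.24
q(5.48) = -71.02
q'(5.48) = -23.92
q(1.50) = -7.50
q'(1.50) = -8.00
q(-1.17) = -0.40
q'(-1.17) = 2.68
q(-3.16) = -13.65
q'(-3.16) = 10.64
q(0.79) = -2.83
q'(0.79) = -5.16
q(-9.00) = -144.00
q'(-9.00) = 34.00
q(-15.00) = -420.00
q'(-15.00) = 58.00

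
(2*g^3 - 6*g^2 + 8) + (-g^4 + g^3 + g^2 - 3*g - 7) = -g^4 + 3*g^3 - 5*g^2 - 3*g + 1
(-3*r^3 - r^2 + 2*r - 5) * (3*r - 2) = -9*r^4 + 3*r^3 + 8*r^2 - 19*r + 10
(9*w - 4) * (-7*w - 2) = -63*w^2 + 10*w + 8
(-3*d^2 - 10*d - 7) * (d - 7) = -3*d^3 + 11*d^2 + 63*d + 49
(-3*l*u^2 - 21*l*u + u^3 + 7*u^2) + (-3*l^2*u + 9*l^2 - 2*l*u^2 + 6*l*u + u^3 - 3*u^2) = -3*l^2*u + 9*l^2 - 5*l*u^2 - 15*l*u + 2*u^3 + 4*u^2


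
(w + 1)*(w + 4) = w^2 + 5*w + 4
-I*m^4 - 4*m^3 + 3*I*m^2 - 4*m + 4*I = (m - 2*I)^2*(m - I)*(-I*m + 1)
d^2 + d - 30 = (d - 5)*(d + 6)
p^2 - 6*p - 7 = (p - 7)*(p + 1)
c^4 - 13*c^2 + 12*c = c*(c - 3)*(c - 1)*(c + 4)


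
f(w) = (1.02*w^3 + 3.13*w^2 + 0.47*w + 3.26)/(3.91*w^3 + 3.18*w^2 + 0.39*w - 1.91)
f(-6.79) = 0.16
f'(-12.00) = -0.00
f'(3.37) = -0.06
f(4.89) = 0.37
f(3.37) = 0.43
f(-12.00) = 0.21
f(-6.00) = 0.15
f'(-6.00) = -0.02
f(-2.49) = -0.13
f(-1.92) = -0.36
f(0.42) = -4.56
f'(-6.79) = -0.02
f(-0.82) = -1.97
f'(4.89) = -0.02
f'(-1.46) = -1.31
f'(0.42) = -30.19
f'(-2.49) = -0.26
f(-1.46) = -0.77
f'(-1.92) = -0.59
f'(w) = (-11.73*w^2 - 6.36*w - 0.39)*(1.02*w^3 + 3.13*w^2 + 0.47*w + 3.26)/(3.91*w^3 + 3.18*w^2 + 0.39*w - 1.91)^2 + (3.06*w^2 + 6.26*w + 0.47)/(3.91*w^3 + 3.18*w^2 + 0.39*w - 1.91) = (-8.9947*w^4 - 2.8798*w^3 - 44.3583*w^2 - 32.6902*w - 2.1691)/(15.2881*w^6 + 24.8676*w^5 + 13.1622*w^4 - 12.4558*w^3 - 11.9955*w^2 - 1.4898*w + 3.6481)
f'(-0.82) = -1.52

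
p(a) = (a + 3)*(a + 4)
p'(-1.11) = 4.78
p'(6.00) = 19.00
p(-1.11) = 5.46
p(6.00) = 90.00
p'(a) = 2*a + 7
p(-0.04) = 11.72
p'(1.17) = 9.34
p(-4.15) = 0.17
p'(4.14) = 15.28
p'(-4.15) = -1.30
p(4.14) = 58.12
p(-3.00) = 0.00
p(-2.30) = 1.19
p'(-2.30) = 2.40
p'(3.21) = 13.42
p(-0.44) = 9.11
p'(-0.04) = 6.92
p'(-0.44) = 6.12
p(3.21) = 44.77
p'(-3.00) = 1.00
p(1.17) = 21.56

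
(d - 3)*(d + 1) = d^2 - 2*d - 3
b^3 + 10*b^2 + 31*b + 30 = (b + 2)*(b + 3)*(b + 5)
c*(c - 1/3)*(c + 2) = c^3 + 5*c^2/3 - 2*c/3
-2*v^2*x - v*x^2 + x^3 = x*(-2*v + x)*(v + x)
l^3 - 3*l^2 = l^2*(l - 3)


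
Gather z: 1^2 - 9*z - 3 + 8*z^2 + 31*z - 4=8*z^2 + 22*z - 6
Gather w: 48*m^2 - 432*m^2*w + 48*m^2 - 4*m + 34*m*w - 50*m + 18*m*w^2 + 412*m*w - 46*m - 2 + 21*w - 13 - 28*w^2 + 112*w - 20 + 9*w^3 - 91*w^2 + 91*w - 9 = 96*m^2 - 100*m + 9*w^3 + w^2*(18*m - 119) + w*(-432*m^2 + 446*m + 224) - 44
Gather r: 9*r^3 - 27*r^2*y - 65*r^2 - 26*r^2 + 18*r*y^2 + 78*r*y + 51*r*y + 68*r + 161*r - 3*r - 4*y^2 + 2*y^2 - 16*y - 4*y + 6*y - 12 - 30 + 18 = 9*r^3 + r^2*(-27*y - 91) + r*(18*y^2 + 129*y + 226) - 2*y^2 - 14*y - 24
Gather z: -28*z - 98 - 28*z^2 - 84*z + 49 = -28*z^2 - 112*z - 49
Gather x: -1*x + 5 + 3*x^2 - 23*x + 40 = 3*x^2 - 24*x + 45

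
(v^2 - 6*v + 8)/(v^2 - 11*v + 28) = (v - 2)/(v - 7)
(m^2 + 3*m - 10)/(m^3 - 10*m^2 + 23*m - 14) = (m + 5)/(m^2 - 8*m + 7)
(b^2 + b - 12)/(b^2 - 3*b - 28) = (b - 3)/(b - 7)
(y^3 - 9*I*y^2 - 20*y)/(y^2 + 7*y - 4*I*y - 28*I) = y*(y - 5*I)/(y + 7)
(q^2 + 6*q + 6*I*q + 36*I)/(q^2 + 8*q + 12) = (q + 6*I)/(q + 2)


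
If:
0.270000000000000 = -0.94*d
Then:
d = -0.29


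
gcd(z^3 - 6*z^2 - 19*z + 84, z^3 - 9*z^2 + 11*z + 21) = z^2 - 10*z + 21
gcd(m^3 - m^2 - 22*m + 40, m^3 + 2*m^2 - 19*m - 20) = m^2 + m - 20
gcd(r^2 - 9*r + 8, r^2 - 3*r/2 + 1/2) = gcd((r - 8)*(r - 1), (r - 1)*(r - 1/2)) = r - 1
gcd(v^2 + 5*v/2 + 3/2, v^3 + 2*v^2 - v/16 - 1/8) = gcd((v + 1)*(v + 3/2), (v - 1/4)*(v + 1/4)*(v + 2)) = 1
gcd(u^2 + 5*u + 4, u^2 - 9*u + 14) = 1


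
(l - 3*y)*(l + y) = l^2 - 2*l*y - 3*y^2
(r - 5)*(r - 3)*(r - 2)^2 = r^4 - 12*r^3 + 51*r^2 - 92*r + 60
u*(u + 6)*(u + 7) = u^3 + 13*u^2 + 42*u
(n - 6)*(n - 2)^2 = n^3 - 10*n^2 + 28*n - 24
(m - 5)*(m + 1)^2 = m^3 - 3*m^2 - 9*m - 5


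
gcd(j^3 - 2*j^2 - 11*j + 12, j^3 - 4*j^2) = j - 4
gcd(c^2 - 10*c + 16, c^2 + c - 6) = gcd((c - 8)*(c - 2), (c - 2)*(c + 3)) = c - 2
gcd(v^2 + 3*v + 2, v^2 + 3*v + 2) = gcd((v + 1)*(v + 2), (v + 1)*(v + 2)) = v^2 + 3*v + 2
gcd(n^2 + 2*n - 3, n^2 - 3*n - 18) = n + 3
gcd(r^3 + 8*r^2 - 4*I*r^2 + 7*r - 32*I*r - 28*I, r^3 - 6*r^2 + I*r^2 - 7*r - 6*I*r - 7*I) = r + 1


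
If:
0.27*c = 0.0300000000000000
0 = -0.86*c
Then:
No Solution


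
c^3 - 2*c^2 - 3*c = c*(c - 3)*(c + 1)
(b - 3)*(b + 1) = b^2 - 2*b - 3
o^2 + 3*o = o*(o + 3)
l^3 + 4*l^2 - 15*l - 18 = (l - 3)*(l + 1)*(l + 6)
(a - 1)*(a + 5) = a^2 + 4*a - 5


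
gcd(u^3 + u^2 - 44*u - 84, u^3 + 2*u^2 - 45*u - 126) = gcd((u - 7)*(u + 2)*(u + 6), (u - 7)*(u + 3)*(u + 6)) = u^2 - u - 42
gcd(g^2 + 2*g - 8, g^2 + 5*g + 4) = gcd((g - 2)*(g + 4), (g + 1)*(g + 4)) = g + 4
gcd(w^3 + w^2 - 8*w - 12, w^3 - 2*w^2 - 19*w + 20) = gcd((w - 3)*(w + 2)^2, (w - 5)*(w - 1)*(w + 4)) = 1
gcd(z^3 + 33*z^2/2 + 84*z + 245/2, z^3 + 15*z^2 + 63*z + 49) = z^2 + 14*z + 49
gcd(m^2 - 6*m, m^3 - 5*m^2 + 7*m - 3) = 1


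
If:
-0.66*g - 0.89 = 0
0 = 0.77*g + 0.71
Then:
No Solution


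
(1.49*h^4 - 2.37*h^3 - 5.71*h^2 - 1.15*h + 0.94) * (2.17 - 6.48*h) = -9.6552*h^5 + 18.5909*h^4 + 31.8579*h^3 - 4.9387*h^2 - 8.5867*h + 2.0398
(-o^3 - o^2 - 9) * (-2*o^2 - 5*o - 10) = 2*o^5 + 7*o^4 + 15*o^3 + 28*o^2 + 45*o + 90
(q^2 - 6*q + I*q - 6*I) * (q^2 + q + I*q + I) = q^4 - 5*q^3 + 2*I*q^3 - 7*q^2 - 10*I*q^2 + 5*q - 12*I*q + 6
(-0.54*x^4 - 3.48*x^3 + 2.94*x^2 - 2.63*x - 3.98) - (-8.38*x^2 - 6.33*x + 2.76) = -0.54*x^4 - 3.48*x^3 + 11.32*x^2 + 3.7*x - 6.74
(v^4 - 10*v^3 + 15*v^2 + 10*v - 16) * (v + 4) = v^5 - 6*v^4 - 25*v^3 + 70*v^2 + 24*v - 64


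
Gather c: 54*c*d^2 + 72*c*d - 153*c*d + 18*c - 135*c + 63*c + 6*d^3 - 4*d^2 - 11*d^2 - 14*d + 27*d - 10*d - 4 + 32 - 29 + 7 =c*(54*d^2 - 81*d - 54) + 6*d^3 - 15*d^2 + 3*d + 6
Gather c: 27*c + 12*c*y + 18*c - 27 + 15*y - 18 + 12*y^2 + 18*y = c*(12*y + 45) + 12*y^2 + 33*y - 45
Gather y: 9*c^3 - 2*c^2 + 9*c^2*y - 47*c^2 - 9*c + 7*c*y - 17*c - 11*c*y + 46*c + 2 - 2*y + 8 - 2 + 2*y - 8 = 9*c^3 - 49*c^2 + 20*c + y*(9*c^2 - 4*c)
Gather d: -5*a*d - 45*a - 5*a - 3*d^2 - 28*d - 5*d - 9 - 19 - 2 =-50*a - 3*d^2 + d*(-5*a - 33) - 30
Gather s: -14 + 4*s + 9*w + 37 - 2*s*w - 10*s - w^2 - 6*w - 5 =s*(-2*w - 6) - w^2 + 3*w + 18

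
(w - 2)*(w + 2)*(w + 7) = w^3 + 7*w^2 - 4*w - 28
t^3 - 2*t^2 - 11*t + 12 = (t - 4)*(t - 1)*(t + 3)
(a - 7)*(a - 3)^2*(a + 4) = a^4 - 9*a^3 - a^2 + 141*a - 252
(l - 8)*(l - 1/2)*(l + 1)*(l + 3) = l^4 - 9*l^3/2 - 27*l^2 - 19*l/2 + 12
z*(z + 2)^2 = z^3 + 4*z^2 + 4*z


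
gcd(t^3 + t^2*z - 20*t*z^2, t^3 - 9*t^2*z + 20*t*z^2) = -t^2 + 4*t*z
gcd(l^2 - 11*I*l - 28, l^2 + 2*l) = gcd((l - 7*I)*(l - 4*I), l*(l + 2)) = 1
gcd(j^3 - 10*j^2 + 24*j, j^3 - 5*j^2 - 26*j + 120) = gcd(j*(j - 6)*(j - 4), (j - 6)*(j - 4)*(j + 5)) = j^2 - 10*j + 24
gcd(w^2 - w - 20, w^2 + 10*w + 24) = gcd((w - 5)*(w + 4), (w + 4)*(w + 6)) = w + 4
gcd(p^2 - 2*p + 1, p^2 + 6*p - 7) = p - 1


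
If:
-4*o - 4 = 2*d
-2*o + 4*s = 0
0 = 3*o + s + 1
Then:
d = -10/7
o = -2/7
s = -1/7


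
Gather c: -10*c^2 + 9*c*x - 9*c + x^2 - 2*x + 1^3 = -10*c^2 + c*(9*x - 9) + x^2 - 2*x + 1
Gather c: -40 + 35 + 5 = 0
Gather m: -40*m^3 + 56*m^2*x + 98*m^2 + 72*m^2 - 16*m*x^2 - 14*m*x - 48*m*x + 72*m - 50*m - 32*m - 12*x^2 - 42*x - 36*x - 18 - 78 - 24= -40*m^3 + m^2*(56*x + 170) + m*(-16*x^2 - 62*x - 10) - 12*x^2 - 78*x - 120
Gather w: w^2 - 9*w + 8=w^2 - 9*w + 8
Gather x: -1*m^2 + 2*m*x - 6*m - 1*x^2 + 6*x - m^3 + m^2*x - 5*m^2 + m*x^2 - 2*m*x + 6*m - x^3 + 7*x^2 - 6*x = -m^3 + m^2*x - 6*m^2 - x^3 + x^2*(m + 6)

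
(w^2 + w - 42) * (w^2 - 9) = w^4 + w^3 - 51*w^2 - 9*w + 378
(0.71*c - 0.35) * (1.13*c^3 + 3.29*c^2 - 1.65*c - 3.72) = 0.8023*c^4 + 1.9404*c^3 - 2.323*c^2 - 2.0637*c + 1.302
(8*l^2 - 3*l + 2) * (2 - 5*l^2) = -40*l^4 + 15*l^3 + 6*l^2 - 6*l + 4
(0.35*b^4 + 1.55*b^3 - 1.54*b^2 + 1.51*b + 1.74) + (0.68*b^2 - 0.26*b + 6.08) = 0.35*b^4 + 1.55*b^3 - 0.86*b^2 + 1.25*b + 7.82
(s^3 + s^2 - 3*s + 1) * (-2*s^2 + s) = -2*s^5 - s^4 + 7*s^3 - 5*s^2 + s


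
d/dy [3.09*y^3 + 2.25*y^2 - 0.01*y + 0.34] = 9.27*y^2 + 4.5*y - 0.01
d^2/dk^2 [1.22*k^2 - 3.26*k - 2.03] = 2.44000000000000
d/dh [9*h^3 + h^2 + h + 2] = 27*h^2 + 2*h + 1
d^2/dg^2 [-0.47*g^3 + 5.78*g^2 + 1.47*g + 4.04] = 11.56 - 2.82*g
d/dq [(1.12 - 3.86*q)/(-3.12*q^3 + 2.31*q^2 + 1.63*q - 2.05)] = (-24.0864*q^3 + 19.3998*q^2 - 5.1744*q + 6.0874)/(9.7344*q^6 - 14.4144*q^5 - 4.8351*q^4 + 20.3226*q^3 - 6.8141*q^2 - 6.683*q + 4.2025)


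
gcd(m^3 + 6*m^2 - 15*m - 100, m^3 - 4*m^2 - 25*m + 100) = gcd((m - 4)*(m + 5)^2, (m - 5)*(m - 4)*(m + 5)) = m^2 + m - 20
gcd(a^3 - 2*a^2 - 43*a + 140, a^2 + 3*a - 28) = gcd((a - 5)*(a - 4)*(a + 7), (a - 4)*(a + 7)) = a^2 + 3*a - 28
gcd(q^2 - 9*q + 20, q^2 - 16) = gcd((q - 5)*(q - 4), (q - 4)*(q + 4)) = q - 4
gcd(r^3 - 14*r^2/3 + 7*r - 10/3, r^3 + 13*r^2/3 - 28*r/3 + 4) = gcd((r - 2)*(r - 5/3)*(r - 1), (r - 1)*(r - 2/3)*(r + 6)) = r - 1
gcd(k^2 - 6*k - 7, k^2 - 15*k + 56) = k - 7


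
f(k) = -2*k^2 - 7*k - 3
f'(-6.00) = 17.00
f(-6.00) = -33.00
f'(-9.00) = 29.00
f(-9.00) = -102.00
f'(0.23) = -7.92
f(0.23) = -4.72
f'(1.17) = -11.68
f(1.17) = -13.93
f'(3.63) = -21.52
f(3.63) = -54.76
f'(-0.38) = -5.48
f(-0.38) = -0.63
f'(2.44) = -16.76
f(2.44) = -31.99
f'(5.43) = -28.72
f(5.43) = -99.98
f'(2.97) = -18.88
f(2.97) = -41.43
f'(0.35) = -8.40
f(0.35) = -5.70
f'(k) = -4*k - 7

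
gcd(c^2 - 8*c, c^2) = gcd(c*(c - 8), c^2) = c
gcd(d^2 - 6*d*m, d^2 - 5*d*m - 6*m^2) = d - 6*m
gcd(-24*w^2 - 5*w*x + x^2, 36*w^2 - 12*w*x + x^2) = 1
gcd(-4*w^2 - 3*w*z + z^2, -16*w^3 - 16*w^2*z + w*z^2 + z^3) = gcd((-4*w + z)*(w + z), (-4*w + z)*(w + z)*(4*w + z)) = -4*w^2 - 3*w*z + z^2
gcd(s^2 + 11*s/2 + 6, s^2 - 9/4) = s + 3/2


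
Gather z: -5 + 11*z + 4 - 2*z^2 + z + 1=-2*z^2 + 12*z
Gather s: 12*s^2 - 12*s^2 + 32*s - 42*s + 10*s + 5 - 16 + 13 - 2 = 0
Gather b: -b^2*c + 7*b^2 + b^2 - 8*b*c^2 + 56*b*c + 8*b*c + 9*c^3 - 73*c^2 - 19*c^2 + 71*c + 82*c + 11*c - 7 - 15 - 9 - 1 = b^2*(8 - c) + b*(-8*c^2 + 64*c) + 9*c^3 - 92*c^2 + 164*c - 32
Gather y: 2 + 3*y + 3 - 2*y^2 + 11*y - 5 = -2*y^2 + 14*y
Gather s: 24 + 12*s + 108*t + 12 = 12*s + 108*t + 36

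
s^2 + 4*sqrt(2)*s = s*(s + 4*sqrt(2))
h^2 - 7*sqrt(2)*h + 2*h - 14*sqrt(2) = (h + 2)*(h - 7*sqrt(2))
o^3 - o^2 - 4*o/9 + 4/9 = (o - 1)*(o - 2/3)*(o + 2/3)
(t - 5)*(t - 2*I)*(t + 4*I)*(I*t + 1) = I*t^4 - t^3 - 5*I*t^3 + 5*t^2 + 10*I*t^2 + 8*t - 50*I*t - 40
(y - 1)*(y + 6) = y^2 + 5*y - 6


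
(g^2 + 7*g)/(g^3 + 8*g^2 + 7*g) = 1/(g + 1)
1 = 1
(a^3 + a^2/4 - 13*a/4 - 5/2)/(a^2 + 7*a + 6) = (4*a^2 - 3*a - 10)/(4*(a + 6))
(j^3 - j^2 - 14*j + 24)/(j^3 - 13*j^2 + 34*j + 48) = (j^3 - j^2 - 14*j + 24)/(j^3 - 13*j^2 + 34*j + 48)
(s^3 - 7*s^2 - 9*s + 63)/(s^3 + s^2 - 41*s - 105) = (s - 3)/(s + 5)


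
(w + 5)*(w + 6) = w^2 + 11*w + 30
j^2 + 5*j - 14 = (j - 2)*(j + 7)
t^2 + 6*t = t*(t + 6)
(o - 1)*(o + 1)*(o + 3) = o^3 + 3*o^2 - o - 3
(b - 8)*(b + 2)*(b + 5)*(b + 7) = b^4 + 6*b^3 - 53*b^2 - 402*b - 560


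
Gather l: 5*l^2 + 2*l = 5*l^2 + 2*l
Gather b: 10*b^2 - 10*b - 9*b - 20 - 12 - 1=10*b^2 - 19*b - 33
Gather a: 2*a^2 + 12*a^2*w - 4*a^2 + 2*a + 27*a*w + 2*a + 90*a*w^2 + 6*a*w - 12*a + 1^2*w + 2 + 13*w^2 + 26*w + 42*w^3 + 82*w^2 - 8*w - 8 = a^2*(12*w - 2) + a*(90*w^2 + 33*w - 8) + 42*w^3 + 95*w^2 + 19*w - 6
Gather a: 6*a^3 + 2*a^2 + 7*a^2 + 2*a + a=6*a^3 + 9*a^2 + 3*a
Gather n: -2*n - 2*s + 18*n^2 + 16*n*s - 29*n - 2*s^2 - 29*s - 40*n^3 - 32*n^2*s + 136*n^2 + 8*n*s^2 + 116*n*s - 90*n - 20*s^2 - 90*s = -40*n^3 + n^2*(154 - 32*s) + n*(8*s^2 + 132*s - 121) - 22*s^2 - 121*s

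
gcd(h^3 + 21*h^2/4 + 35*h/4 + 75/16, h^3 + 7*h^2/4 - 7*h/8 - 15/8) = h^2 + 11*h/4 + 15/8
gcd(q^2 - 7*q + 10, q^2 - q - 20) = q - 5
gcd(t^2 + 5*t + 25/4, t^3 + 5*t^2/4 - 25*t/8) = t + 5/2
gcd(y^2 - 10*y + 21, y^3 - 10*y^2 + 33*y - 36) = y - 3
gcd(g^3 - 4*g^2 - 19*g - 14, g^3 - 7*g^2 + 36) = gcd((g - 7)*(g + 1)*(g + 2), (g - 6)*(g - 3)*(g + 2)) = g + 2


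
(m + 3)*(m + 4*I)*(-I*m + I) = -I*m^3 + 4*m^2 - 2*I*m^2 + 8*m + 3*I*m - 12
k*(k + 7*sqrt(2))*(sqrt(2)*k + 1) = sqrt(2)*k^3 + 15*k^2 + 7*sqrt(2)*k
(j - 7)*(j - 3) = j^2 - 10*j + 21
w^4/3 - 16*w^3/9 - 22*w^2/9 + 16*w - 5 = (w/3 + 1)*(w - 5)*(w - 3)*(w - 1/3)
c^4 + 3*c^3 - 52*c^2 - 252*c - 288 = (c - 8)*(c + 2)*(c + 3)*(c + 6)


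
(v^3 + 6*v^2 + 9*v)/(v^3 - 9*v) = (v + 3)/(v - 3)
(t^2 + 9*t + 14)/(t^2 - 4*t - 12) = (t + 7)/(t - 6)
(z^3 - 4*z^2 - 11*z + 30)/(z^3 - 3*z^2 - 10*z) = (z^2 + z - 6)/(z*(z + 2))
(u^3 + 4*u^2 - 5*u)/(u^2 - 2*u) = (u^2 + 4*u - 5)/(u - 2)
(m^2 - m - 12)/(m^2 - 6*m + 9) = (m^2 - m - 12)/(m^2 - 6*m + 9)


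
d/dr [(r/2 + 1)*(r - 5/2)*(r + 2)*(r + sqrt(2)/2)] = (r + 2)*((r + 2)*(2*r - 5) + (r + 2)*(2*r + sqrt(2)) + (2*r - 5)*(2*r + sqrt(2)))/4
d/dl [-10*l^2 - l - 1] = -20*l - 1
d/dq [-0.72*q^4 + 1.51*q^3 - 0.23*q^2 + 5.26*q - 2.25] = -2.88*q^3 + 4.53*q^2 - 0.46*q + 5.26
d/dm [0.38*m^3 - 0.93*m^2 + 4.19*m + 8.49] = 1.14*m^2 - 1.86*m + 4.19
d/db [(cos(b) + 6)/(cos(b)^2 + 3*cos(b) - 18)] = sin(b)/(cos(b) - 3)^2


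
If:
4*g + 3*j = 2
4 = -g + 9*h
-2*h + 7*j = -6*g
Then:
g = 17/16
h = 9/16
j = -3/4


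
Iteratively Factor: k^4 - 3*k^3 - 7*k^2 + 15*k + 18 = (k - 3)*(k^3 - 7*k - 6) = (k - 3)*(k + 1)*(k^2 - k - 6) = (k - 3)^2*(k + 1)*(k + 2)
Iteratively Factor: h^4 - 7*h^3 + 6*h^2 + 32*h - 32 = (h - 4)*(h^3 - 3*h^2 - 6*h + 8) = (h - 4)*(h - 1)*(h^2 - 2*h - 8) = (h - 4)*(h - 1)*(h + 2)*(h - 4)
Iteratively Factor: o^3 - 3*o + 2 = (o - 1)*(o^2 + o - 2) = (o - 1)^2*(o + 2)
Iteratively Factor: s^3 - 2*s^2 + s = (s - 1)*(s^2 - s) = s*(s - 1)*(s - 1)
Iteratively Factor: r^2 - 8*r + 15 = (r - 3)*(r - 5)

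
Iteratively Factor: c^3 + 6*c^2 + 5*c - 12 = (c + 3)*(c^2 + 3*c - 4) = (c - 1)*(c + 3)*(c + 4)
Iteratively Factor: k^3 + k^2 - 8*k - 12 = (k - 3)*(k^2 + 4*k + 4) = (k - 3)*(k + 2)*(k + 2)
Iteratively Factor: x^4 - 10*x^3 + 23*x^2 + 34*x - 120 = (x - 5)*(x^3 - 5*x^2 - 2*x + 24) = (x - 5)*(x + 2)*(x^2 - 7*x + 12) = (x - 5)*(x - 3)*(x + 2)*(x - 4)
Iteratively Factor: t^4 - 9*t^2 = (t)*(t^3 - 9*t) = t^2*(t^2 - 9) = t^2*(t - 3)*(t + 3)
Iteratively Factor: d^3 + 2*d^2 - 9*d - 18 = (d + 3)*(d^2 - d - 6) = (d + 2)*(d + 3)*(d - 3)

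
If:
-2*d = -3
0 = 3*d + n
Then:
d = 3/2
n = -9/2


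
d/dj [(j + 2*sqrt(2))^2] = 2*j + 4*sqrt(2)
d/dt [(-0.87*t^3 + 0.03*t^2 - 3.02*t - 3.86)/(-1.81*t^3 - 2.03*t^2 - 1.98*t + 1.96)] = (1.8204*t^4 - 7.4872*t^3 - 32.2654*t^2 - 15.554*t - 13.562)/(3.2761*t^6 + 7.3486*t^5 + 11.2885*t^4 + 0.943599999999998*t^3 - 4.0372*t^2 - 7.7616*t + 3.8416)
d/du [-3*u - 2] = -3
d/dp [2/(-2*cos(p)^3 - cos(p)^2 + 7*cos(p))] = 2*(-6*cos(p)^2 - 2*cos(p) + 7)*sin(p)/((cos(p) + cos(2*p) - 6)^2*cos(p)^2)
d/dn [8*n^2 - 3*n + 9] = 16*n - 3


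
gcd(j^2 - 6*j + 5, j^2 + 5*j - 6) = j - 1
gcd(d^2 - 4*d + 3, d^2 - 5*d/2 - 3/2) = d - 3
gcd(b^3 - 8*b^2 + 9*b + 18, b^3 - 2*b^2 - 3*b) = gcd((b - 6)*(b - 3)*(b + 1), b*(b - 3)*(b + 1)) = b^2 - 2*b - 3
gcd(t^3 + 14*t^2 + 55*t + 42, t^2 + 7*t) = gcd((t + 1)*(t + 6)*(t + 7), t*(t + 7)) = t + 7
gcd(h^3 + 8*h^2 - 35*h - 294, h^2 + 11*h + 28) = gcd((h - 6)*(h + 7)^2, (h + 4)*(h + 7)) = h + 7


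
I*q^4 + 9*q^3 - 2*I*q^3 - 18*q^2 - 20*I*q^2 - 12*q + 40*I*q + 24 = (q - 2)*(q - 6*I)*(q - 2*I)*(I*q + 1)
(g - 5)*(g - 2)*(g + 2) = g^3 - 5*g^2 - 4*g + 20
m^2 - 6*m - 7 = (m - 7)*(m + 1)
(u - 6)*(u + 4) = u^2 - 2*u - 24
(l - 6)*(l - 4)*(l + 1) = l^3 - 9*l^2 + 14*l + 24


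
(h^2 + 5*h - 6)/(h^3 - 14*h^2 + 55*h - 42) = (h + 6)/(h^2 - 13*h + 42)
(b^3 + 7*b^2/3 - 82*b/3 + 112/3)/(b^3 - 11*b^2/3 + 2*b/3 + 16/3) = (b + 7)/(b + 1)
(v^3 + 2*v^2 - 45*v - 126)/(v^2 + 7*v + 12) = (v^2 - v - 42)/(v + 4)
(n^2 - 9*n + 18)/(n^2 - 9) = (n - 6)/(n + 3)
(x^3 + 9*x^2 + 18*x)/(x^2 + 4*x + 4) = x*(x^2 + 9*x + 18)/(x^2 + 4*x + 4)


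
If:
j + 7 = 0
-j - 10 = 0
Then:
No Solution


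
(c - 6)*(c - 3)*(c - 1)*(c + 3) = c^4 - 7*c^3 - 3*c^2 + 63*c - 54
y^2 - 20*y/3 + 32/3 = (y - 4)*(y - 8/3)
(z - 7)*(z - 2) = z^2 - 9*z + 14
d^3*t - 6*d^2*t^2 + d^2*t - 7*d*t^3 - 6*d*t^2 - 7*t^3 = (d - 7*t)*(d + t)*(d*t + t)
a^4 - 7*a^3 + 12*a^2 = a^2*(a - 4)*(a - 3)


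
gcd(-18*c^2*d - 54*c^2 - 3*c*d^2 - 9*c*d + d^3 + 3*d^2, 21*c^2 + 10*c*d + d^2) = 3*c + d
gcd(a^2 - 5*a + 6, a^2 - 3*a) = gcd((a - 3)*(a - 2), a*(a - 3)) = a - 3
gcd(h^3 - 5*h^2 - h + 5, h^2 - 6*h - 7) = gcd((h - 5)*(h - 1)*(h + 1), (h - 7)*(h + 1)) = h + 1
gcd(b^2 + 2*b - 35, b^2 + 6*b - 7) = b + 7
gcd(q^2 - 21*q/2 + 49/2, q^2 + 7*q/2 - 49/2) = q - 7/2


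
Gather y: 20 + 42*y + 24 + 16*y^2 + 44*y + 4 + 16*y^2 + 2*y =32*y^2 + 88*y + 48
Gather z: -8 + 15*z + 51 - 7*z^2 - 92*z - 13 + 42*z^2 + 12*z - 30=35*z^2 - 65*z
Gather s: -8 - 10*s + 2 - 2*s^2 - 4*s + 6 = -2*s^2 - 14*s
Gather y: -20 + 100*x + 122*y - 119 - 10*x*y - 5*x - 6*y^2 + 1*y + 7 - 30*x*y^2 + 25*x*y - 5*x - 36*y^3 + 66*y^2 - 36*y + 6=90*x - 36*y^3 + y^2*(60 - 30*x) + y*(15*x + 87) - 126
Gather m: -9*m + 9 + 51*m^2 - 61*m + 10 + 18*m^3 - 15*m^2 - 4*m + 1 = 18*m^3 + 36*m^2 - 74*m + 20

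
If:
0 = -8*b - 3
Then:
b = -3/8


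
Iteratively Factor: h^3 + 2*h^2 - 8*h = (h - 2)*(h^2 + 4*h) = (h - 2)*(h + 4)*(h)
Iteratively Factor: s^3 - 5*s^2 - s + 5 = (s - 5)*(s^2 - 1) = (s - 5)*(s + 1)*(s - 1)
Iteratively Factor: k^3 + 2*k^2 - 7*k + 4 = (k + 4)*(k^2 - 2*k + 1) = (k - 1)*(k + 4)*(k - 1)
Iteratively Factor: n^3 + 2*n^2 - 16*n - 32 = (n + 2)*(n^2 - 16) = (n + 2)*(n + 4)*(n - 4)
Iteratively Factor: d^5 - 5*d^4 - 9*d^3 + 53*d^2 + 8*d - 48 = (d + 3)*(d^4 - 8*d^3 + 15*d^2 + 8*d - 16) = (d - 4)*(d + 3)*(d^3 - 4*d^2 - d + 4) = (d - 4)*(d - 1)*(d + 3)*(d^2 - 3*d - 4) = (d - 4)*(d - 1)*(d + 1)*(d + 3)*(d - 4)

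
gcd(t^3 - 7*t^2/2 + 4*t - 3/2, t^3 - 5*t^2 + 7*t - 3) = t^2 - 2*t + 1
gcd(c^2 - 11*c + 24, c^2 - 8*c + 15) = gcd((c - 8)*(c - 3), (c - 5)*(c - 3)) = c - 3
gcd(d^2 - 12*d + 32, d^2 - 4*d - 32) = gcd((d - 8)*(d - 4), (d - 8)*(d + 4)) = d - 8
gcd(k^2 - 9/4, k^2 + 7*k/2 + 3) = k + 3/2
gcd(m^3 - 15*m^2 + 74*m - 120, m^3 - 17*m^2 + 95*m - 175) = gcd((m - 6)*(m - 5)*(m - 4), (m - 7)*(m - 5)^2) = m - 5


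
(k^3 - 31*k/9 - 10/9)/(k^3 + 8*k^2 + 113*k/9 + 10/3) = (k - 2)/(k + 6)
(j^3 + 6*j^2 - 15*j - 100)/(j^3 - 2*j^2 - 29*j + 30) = (j^2 + j - 20)/(j^2 - 7*j + 6)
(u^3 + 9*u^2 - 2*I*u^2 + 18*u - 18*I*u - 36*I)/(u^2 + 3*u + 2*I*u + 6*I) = (u^2 + 2*u*(3 - I) - 12*I)/(u + 2*I)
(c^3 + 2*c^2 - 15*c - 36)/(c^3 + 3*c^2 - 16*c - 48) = (c + 3)/(c + 4)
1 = 1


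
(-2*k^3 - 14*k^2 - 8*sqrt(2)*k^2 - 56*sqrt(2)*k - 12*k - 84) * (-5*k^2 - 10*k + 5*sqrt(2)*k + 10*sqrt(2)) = 10*k^5 + 30*sqrt(2)*k^4 + 90*k^4 + 120*k^3 + 270*sqrt(2)*k^3 - 180*k^2 + 360*sqrt(2)*k^2 - 540*sqrt(2)*k - 280*k - 840*sqrt(2)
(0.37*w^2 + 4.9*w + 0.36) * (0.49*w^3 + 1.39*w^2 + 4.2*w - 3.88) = 0.1813*w^5 + 2.9153*w^4 + 8.5414*w^3 + 19.6448*w^2 - 17.5*w - 1.3968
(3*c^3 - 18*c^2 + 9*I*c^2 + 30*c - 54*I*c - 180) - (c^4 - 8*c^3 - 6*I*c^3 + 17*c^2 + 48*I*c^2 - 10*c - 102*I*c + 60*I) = -c^4 + 11*c^3 + 6*I*c^3 - 35*c^2 - 39*I*c^2 + 40*c + 48*I*c - 180 - 60*I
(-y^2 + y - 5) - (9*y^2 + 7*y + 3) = -10*y^2 - 6*y - 8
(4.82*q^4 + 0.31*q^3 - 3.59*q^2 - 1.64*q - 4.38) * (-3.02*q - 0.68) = -14.5564*q^5 - 4.2138*q^4 + 10.631*q^3 + 7.394*q^2 + 14.3428*q + 2.9784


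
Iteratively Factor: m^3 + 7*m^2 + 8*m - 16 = (m + 4)*(m^2 + 3*m - 4) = (m + 4)^2*(m - 1)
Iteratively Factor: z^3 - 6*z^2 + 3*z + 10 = (z + 1)*(z^2 - 7*z + 10) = (z - 5)*(z + 1)*(z - 2)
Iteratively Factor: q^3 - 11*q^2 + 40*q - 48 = (q - 4)*(q^2 - 7*q + 12) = (q - 4)^2*(q - 3)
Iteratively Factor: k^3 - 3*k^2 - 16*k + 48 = (k + 4)*(k^2 - 7*k + 12) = (k - 3)*(k + 4)*(k - 4)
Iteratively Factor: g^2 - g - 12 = (g - 4)*(g + 3)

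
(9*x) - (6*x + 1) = 3*x - 1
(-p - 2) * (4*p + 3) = -4*p^2 - 11*p - 6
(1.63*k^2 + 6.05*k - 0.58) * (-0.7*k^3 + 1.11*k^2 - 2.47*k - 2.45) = -1.141*k^5 - 2.4257*k^4 + 3.0954*k^3 - 19.5808*k^2 - 13.3899*k + 1.421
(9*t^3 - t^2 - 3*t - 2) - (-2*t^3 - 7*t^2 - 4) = 11*t^3 + 6*t^2 - 3*t + 2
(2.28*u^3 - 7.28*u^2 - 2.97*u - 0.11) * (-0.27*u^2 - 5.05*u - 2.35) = -0.6156*u^5 - 9.5484*u^4 + 32.2079*u^3 + 32.1362*u^2 + 7.535*u + 0.2585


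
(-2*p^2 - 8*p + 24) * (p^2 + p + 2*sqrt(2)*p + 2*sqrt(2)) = -2*p^4 - 10*p^3 - 4*sqrt(2)*p^3 - 20*sqrt(2)*p^2 + 16*p^2 + 24*p + 32*sqrt(2)*p + 48*sqrt(2)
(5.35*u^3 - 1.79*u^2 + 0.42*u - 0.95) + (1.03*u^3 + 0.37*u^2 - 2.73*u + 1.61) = 6.38*u^3 - 1.42*u^2 - 2.31*u + 0.66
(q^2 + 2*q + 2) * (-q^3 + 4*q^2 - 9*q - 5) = -q^5 + 2*q^4 - 3*q^3 - 15*q^2 - 28*q - 10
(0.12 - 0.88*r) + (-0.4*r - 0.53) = -1.28*r - 0.41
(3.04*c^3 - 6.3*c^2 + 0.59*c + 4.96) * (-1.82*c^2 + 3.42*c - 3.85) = -5.5328*c^5 + 21.8628*c^4 - 34.3238*c^3 + 17.2456*c^2 + 14.6917*c - 19.096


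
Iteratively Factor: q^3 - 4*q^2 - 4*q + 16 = (q - 4)*(q^2 - 4) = (q - 4)*(q + 2)*(q - 2)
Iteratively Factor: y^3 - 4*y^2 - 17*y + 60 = (y - 5)*(y^2 + y - 12) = (y - 5)*(y - 3)*(y + 4)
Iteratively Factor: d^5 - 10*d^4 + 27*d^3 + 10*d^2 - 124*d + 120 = (d - 5)*(d^4 - 5*d^3 + 2*d^2 + 20*d - 24) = (d - 5)*(d - 2)*(d^3 - 3*d^2 - 4*d + 12) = (d - 5)*(d - 2)^2*(d^2 - d - 6) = (d - 5)*(d - 2)^2*(d + 2)*(d - 3)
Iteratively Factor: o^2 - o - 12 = (o - 4)*(o + 3)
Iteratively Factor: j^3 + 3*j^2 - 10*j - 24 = (j + 2)*(j^2 + j - 12) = (j + 2)*(j + 4)*(j - 3)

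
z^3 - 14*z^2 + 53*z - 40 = (z - 8)*(z - 5)*(z - 1)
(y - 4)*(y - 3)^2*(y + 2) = y^4 - 8*y^3 + 13*y^2 + 30*y - 72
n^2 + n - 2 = (n - 1)*(n + 2)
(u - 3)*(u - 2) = u^2 - 5*u + 6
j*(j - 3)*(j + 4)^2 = j^4 + 5*j^3 - 8*j^2 - 48*j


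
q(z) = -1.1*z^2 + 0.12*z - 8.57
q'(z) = 0.12 - 2.2*z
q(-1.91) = -12.81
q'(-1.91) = 4.32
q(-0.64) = -9.10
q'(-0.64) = 1.53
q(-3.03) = -19.03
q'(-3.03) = 6.79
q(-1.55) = -11.40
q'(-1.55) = 3.53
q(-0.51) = -8.92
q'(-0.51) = 1.24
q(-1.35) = -10.74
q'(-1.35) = 3.09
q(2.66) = -16.03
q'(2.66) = -5.73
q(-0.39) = -8.78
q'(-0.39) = 0.98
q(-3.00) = -18.83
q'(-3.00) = 6.72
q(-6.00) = -48.89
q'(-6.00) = 13.32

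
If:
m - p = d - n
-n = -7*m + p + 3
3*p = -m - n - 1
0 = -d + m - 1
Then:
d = -11/15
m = 4/15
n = -16/15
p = -1/15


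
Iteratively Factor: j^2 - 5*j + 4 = (j - 4)*(j - 1)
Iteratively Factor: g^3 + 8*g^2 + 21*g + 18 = (g + 3)*(g^2 + 5*g + 6) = (g + 3)^2*(g + 2)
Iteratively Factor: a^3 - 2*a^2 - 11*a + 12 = (a - 4)*(a^2 + 2*a - 3) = (a - 4)*(a + 3)*(a - 1)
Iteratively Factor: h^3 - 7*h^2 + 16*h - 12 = (h - 2)*(h^2 - 5*h + 6) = (h - 3)*(h - 2)*(h - 2)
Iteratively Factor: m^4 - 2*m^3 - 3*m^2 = (m)*(m^3 - 2*m^2 - 3*m) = m^2*(m^2 - 2*m - 3) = m^2*(m - 3)*(m + 1)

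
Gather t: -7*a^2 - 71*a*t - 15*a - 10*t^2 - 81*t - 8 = -7*a^2 - 15*a - 10*t^2 + t*(-71*a - 81) - 8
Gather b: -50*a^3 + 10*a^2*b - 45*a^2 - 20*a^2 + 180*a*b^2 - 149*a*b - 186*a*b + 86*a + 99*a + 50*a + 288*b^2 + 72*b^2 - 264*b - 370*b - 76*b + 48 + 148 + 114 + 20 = -50*a^3 - 65*a^2 + 235*a + b^2*(180*a + 360) + b*(10*a^2 - 335*a - 710) + 330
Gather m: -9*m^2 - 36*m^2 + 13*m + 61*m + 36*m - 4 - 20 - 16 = -45*m^2 + 110*m - 40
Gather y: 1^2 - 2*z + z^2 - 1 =z^2 - 2*z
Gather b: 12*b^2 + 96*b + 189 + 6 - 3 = 12*b^2 + 96*b + 192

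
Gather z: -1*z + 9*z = 8*z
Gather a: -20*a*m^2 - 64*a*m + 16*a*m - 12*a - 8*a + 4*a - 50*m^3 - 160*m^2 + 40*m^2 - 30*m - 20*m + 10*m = a*(-20*m^2 - 48*m - 16) - 50*m^3 - 120*m^2 - 40*m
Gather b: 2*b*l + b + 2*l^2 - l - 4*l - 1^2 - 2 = b*(2*l + 1) + 2*l^2 - 5*l - 3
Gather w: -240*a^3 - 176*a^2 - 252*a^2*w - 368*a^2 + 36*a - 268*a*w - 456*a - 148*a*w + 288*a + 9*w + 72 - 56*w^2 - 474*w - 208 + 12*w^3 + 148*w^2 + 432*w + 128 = -240*a^3 - 544*a^2 - 132*a + 12*w^3 + 92*w^2 + w*(-252*a^2 - 416*a - 33) - 8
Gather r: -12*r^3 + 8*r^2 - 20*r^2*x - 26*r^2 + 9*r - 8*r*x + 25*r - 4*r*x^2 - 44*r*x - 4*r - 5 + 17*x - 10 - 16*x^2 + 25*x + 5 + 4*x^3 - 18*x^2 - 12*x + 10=-12*r^3 + r^2*(-20*x - 18) + r*(-4*x^2 - 52*x + 30) + 4*x^3 - 34*x^2 + 30*x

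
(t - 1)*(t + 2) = t^2 + t - 2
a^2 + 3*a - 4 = (a - 1)*(a + 4)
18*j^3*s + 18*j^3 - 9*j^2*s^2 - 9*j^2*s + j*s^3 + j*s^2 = (-6*j + s)*(-3*j + s)*(j*s + j)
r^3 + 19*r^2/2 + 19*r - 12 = (r - 1/2)*(r + 4)*(r + 6)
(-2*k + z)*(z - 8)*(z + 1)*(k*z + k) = -2*k^2*z^3 + 12*k^2*z^2 + 30*k^2*z + 16*k^2 + k*z^4 - 6*k*z^3 - 15*k*z^2 - 8*k*z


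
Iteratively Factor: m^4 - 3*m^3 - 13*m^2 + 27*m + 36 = (m + 1)*(m^3 - 4*m^2 - 9*m + 36) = (m - 4)*(m + 1)*(m^2 - 9) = (m - 4)*(m + 1)*(m + 3)*(m - 3)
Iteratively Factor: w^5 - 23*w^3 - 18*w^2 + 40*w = (w + 2)*(w^4 - 2*w^3 - 19*w^2 + 20*w) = (w - 5)*(w + 2)*(w^3 + 3*w^2 - 4*w) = w*(w - 5)*(w + 2)*(w^2 + 3*w - 4) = w*(w - 5)*(w + 2)*(w + 4)*(w - 1)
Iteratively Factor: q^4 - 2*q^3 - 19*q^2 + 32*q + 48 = (q + 4)*(q^3 - 6*q^2 + 5*q + 12) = (q - 3)*(q + 4)*(q^2 - 3*q - 4) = (q - 3)*(q + 1)*(q + 4)*(q - 4)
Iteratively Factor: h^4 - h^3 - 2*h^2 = (h)*(h^3 - h^2 - 2*h) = h^2*(h^2 - h - 2) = h^2*(h + 1)*(h - 2)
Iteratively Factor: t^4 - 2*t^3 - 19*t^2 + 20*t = (t - 5)*(t^3 + 3*t^2 - 4*t) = (t - 5)*(t + 4)*(t^2 - t) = t*(t - 5)*(t + 4)*(t - 1)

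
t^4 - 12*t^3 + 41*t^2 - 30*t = t*(t - 6)*(t - 5)*(t - 1)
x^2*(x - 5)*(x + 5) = x^4 - 25*x^2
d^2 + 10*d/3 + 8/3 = (d + 4/3)*(d + 2)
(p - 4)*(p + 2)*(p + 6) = p^3 + 4*p^2 - 20*p - 48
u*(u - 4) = u^2 - 4*u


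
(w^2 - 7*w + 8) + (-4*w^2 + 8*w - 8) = -3*w^2 + w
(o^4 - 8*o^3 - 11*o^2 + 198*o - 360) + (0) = o^4 - 8*o^3 - 11*o^2 + 198*o - 360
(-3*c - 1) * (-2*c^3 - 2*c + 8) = 6*c^4 + 2*c^3 + 6*c^2 - 22*c - 8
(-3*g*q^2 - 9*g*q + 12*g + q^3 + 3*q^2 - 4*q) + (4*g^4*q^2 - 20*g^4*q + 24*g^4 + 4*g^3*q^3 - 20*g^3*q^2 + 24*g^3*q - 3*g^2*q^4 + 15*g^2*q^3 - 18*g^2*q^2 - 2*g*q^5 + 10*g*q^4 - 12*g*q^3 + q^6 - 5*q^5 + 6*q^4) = 4*g^4*q^2 - 20*g^4*q + 24*g^4 + 4*g^3*q^3 - 20*g^3*q^2 + 24*g^3*q - 3*g^2*q^4 + 15*g^2*q^3 - 18*g^2*q^2 - 2*g*q^5 + 10*g*q^4 - 12*g*q^3 - 3*g*q^2 - 9*g*q + 12*g + q^6 - 5*q^5 + 6*q^4 + q^3 + 3*q^2 - 4*q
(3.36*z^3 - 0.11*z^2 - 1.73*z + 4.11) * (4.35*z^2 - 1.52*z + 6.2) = 14.616*z^5 - 5.5857*z^4 + 13.4737*z^3 + 19.8261*z^2 - 16.9732*z + 25.482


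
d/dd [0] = 0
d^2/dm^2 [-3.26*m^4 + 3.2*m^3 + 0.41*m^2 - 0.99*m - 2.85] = -39.12*m^2 + 19.2*m + 0.82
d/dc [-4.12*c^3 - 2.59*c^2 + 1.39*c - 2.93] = -12.36*c^2 - 5.18*c + 1.39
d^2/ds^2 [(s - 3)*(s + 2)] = 2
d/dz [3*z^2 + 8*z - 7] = 6*z + 8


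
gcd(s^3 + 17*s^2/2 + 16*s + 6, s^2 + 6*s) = s + 6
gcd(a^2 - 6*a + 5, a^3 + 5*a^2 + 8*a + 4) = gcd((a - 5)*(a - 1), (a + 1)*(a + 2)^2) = 1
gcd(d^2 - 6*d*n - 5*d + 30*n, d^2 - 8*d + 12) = 1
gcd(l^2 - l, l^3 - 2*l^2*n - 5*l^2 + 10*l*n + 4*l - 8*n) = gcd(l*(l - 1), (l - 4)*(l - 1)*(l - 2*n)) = l - 1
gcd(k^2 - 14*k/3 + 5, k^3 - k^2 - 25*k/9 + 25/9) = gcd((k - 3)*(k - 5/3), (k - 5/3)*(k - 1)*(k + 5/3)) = k - 5/3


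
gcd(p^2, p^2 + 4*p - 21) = 1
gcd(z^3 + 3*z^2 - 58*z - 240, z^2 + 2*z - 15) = z + 5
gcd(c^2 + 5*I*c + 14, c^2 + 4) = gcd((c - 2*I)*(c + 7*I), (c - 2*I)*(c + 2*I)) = c - 2*I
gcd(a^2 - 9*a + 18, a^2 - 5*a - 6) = a - 6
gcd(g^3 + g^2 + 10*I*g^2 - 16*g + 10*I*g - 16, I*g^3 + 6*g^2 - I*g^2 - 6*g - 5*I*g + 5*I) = 1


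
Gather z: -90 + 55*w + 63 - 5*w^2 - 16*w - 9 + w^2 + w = -4*w^2 + 40*w - 36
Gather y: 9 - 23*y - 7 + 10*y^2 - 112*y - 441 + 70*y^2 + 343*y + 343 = 80*y^2 + 208*y - 96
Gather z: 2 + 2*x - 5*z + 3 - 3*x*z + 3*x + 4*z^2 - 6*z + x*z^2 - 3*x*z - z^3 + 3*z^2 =5*x - z^3 + z^2*(x + 7) + z*(-6*x - 11) + 5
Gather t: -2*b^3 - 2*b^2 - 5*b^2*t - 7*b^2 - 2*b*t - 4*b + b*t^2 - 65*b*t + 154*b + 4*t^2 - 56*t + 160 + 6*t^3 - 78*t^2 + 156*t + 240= -2*b^3 - 9*b^2 + 150*b + 6*t^3 + t^2*(b - 74) + t*(-5*b^2 - 67*b + 100) + 400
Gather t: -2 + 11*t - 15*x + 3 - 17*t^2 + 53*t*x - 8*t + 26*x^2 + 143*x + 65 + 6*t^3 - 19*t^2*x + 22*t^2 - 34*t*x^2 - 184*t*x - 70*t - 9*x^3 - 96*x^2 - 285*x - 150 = 6*t^3 + t^2*(5 - 19*x) + t*(-34*x^2 - 131*x - 67) - 9*x^3 - 70*x^2 - 157*x - 84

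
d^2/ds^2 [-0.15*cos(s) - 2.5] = 0.15*cos(s)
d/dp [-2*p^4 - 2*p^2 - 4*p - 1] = -8*p^3 - 4*p - 4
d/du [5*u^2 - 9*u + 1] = 10*u - 9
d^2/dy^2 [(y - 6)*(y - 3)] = 2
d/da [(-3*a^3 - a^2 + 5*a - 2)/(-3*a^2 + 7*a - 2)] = (9*a^4 - 42*a^3 + 26*a^2 - 8*a + 4)/(9*a^4 - 42*a^3 + 61*a^2 - 28*a + 4)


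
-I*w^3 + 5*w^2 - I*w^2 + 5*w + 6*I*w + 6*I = (w + 2*I)*(w + 3*I)*(-I*w - I)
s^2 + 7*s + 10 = (s + 2)*(s + 5)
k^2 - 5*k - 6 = (k - 6)*(k + 1)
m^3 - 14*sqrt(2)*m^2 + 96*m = m*(m - 8*sqrt(2))*(m - 6*sqrt(2))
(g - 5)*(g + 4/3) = g^2 - 11*g/3 - 20/3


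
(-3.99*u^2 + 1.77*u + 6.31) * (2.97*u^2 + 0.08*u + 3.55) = -11.8503*u^4 + 4.9377*u^3 + 4.7178*u^2 + 6.7883*u + 22.4005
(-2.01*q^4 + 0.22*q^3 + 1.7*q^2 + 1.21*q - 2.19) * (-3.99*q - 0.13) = 8.0199*q^5 - 0.6165*q^4 - 6.8116*q^3 - 5.0489*q^2 + 8.5808*q + 0.2847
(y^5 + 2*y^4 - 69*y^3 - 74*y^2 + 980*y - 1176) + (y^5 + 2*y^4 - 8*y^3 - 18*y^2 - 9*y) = 2*y^5 + 4*y^4 - 77*y^3 - 92*y^2 + 971*y - 1176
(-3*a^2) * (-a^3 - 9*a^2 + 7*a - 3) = 3*a^5 + 27*a^4 - 21*a^3 + 9*a^2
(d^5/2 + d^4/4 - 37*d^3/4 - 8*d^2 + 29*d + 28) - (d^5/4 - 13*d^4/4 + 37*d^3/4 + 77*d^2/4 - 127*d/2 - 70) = d^5/4 + 7*d^4/2 - 37*d^3/2 - 109*d^2/4 + 185*d/2 + 98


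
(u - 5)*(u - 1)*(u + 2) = u^3 - 4*u^2 - 7*u + 10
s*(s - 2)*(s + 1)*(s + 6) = s^4 + 5*s^3 - 8*s^2 - 12*s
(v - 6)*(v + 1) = v^2 - 5*v - 6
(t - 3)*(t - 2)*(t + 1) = t^3 - 4*t^2 + t + 6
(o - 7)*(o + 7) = o^2 - 49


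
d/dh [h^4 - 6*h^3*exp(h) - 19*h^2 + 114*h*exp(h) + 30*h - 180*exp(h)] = -6*h^3*exp(h) + 4*h^3 - 18*h^2*exp(h) + 114*h*exp(h) - 38*h - 66*exp(h) + 30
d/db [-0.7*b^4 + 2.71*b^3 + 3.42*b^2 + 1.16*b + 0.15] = -2.8*b^3 + 8.13*b^2 + 6.84*b + 1.16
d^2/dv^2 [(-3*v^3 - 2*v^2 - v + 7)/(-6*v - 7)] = 2*(108*v^3 + 378*v^2 + 441*v - 196)/(216*v^3 + 756*v^2 + 882*v + 343)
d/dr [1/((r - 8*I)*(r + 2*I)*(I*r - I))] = I*((r - 1)*(r - 8*I) + (r - 1)*(r + 2*I) + (r - 8*I)*(r + 2*I))/((r - 1)^2*(r - 8*I)^2*(r + 2*I)^2)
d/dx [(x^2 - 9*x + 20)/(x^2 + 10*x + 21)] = (19*x^2 + 2*x - 389)/(x^4 + 20*x^3 + 142*x^2 + 420*x + 441)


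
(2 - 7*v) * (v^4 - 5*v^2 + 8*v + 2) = -7*v^5 + 2*v^4 + 35*v^3 - 66*v^2 + 2*v + 4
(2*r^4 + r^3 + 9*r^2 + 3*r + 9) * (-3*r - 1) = -6*r^5 - 5*r^4 - 28*r^3 - 18*r^2 - 30*r - 9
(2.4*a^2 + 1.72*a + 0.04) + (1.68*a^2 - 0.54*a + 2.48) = 4.08*a^2 + 1.18*a + 2.52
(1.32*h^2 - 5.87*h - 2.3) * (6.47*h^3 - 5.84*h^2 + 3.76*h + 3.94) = 8.5404*h^5 - 45.6877*h^4 + 24.363*h^3 - 3.4384*h^2 - 31.7758*h - 9.062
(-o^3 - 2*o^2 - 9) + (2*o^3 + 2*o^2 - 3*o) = o^3 - 3*o - 9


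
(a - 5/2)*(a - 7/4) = a^2 - 17*a/4 + 35/8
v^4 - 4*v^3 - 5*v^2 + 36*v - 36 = (v - 3)*(v - 2)^2*(v + 3)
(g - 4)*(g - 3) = g^2 - 7*g + 12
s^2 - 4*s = s*(s - 4)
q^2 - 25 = (q - 5)*(q + 5)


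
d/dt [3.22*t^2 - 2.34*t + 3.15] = 6.44*t - 2.34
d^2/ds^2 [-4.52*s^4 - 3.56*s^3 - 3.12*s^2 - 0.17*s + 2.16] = -54.24*s^2 - 21.36*s - 6.24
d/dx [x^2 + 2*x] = 2*x + 2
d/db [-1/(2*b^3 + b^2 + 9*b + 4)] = (6*b^2 + 2*b + 9)/(2*b^3 + b^2 + 9*b + 4)^2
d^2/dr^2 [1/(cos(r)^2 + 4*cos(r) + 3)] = (-4*sin(r)^4 + 6*sin(r)^2 + 27*cos(r) - 3*cos(3*r) + 24)/((cos(r) + 1)^3*(cos(r) + 3)^3)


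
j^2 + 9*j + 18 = (j + 3)*(j + 6)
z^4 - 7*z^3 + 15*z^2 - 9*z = z*(z - 3)^2*(z - 1)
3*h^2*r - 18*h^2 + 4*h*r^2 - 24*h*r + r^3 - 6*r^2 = (h + r)*(3*h + r)*(r - 6)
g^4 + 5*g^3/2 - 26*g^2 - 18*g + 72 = (g - 4)*(g - 3/2)*(g + 2)*(g + 6)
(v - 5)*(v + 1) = v^2 - 4*v - 5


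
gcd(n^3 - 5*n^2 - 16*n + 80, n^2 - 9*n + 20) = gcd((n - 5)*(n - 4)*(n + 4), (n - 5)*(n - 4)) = n^2 - 9*n + 20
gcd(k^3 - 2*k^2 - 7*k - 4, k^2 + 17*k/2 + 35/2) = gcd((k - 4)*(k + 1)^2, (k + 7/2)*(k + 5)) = 1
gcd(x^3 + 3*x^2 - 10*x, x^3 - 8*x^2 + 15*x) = x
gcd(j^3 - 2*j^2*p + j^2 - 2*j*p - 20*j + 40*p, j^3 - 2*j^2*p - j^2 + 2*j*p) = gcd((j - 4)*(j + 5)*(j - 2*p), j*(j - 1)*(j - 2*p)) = -j + 2*p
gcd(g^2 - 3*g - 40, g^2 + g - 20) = g + 5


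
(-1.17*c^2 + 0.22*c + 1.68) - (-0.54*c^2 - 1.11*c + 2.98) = -0.63*c^2 + 1.33*c - 1.3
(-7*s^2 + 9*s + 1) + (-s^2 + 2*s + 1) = -8*s^2 + 11*s + 2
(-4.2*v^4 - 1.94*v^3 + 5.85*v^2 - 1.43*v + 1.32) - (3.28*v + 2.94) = -4.2*v^4 - 1.94*v^3 + 5.85*v^2 - 4.71*v - 1.62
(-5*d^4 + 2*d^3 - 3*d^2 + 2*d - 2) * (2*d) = -10*d^5 + 4*d^4 - 6*d^3 + 4*d^2 - 4*d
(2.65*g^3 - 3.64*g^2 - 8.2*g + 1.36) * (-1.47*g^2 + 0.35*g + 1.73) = -3.8955*g^5 + 6.2783*g^4 + 15.3645*g^3 - 11.1664*g^2 - 13.71*g + 2.3528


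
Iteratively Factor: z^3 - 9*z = (z)*(z^2 - 9) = z*(z - 3)*(z + 3)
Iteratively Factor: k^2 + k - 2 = (k - 1)*(k + 2)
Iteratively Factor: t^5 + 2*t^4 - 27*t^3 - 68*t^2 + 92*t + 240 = (t + 2)*(t^4 - 27*t^2 - 14*t + 120) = (t - 2)*(t + 2)*(t^3 + 2*t^2 - 23*t - 60) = (t - 2)*(t + 2)*(t + 4)*(t^2 - 2*t - 15) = (t - 2)*(t + 2)*(t + 3)*(t + 4)*(t - 5)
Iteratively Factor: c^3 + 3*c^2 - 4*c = (c)*(c^2 + 3*c - 4) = c*(c - 1)*(c + 4)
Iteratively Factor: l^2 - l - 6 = (l + 2)*(l - 3)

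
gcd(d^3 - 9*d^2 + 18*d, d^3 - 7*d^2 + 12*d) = d^2 - 3*d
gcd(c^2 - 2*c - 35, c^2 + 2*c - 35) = 1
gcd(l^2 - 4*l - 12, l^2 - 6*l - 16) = l + 2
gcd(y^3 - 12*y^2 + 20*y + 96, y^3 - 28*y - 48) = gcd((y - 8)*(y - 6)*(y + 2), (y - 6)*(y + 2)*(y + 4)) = y^2 - 4*y - 12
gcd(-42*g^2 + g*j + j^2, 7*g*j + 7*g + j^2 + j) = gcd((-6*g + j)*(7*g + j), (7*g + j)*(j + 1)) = 7*g + j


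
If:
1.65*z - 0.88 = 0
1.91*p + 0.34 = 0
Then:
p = -0.18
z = 0.53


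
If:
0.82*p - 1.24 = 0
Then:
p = 1.51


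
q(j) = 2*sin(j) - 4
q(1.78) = -2.04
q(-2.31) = -5.48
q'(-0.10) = 1.99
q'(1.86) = -0.57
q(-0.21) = -4.42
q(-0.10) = -4.20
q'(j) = 2*cos(j)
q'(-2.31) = -1.35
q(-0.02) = -4.04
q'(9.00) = -1.82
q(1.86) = -2.08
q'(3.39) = -1.94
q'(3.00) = -1.98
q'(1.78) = -0.42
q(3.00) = -3.72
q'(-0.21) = 1.96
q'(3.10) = -2.00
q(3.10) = -3.92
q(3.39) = -4.49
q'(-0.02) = 2.00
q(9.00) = -3.18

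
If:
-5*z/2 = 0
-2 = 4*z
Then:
No Solution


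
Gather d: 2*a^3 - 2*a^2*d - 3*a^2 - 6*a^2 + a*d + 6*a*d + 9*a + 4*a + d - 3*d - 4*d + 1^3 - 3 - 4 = 2*a^3 - 9*a^2 + 13*a + d*(-2*a^2 + 7*a - 6) - 6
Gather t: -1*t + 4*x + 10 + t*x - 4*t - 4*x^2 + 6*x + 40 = t*(x - 5) - 4*x^2 + 10*x + 50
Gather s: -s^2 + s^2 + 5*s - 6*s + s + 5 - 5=0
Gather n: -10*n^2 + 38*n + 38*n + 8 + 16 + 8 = -10*n^2 + 76*n + 32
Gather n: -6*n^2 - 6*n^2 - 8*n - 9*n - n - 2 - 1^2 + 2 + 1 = -12*n^2 - 18*n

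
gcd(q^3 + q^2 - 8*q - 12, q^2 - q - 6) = q^2 - q - 6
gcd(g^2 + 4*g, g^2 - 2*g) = g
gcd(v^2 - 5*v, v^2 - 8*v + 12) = 1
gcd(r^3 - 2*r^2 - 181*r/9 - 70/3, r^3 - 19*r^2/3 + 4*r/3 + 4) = r - 6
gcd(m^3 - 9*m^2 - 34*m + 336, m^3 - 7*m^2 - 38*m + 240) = m^2 - 2*m - 48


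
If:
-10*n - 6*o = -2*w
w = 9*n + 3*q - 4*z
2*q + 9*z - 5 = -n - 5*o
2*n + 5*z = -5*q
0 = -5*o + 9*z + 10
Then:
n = 425/591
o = 280/197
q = 20/591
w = 4645/591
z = -190/591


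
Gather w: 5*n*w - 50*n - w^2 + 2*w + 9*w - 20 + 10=-50*n - w^2 + w*(5*n + 11) - 10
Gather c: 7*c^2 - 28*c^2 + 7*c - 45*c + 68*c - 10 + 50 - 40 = -21*c^2 + 30*c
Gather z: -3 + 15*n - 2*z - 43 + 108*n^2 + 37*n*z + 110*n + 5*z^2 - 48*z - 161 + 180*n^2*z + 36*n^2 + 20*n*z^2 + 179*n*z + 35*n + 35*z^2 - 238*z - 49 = 144*n^2 + 160*n + z^2*(20*n + 40) + z*(180*n^2 + 216*n - 288) - 256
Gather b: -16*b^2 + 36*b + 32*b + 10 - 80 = -16*b^2 + 68*b - 70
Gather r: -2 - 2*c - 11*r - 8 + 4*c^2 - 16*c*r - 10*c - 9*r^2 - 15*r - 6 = 4*c^2 - 12*c - 9*r^2 + r*(-16*c - 26) - 16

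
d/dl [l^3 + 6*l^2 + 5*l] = 3*l^2 + 12*l + 5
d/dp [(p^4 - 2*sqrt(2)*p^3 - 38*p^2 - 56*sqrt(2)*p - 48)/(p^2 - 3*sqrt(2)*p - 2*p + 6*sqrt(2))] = (-(-2*p + 2 + 3*sqrt(2))*(-p^4 + 2*sqrt(2)*p^3 + 38*p^2 + 56*sqrt(2)*p + 48) + 2*(p^2 - 3*sqrt(2)*p - 2*p + 6*sqrt(2))*(2*p^3 - 3*sqrt(2)*p^2 - 38*p - 28*sqrt(2)))/(p^2 - 3*sqrt(2)*p - 2*p + 6*sqrt(2))^2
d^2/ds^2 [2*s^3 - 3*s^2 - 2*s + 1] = 12*s - 6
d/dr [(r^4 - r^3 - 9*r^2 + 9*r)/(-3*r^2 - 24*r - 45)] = (-2*r^3 - 11*r^2 + 40*r - 15)/(3*(r^2 + 10*r + 25))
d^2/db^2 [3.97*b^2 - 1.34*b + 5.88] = 7.94000000000000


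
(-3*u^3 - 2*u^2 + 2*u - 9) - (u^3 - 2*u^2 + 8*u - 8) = -4*u^3 - 6*u - 1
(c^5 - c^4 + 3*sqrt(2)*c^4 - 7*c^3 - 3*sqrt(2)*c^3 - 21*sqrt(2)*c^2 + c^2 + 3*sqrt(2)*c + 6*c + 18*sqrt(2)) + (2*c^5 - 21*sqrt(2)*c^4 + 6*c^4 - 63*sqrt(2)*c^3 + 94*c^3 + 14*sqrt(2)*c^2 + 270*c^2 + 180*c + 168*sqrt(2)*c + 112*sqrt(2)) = 3*c^5 - 18*sqrt(2)*c^4 + 5*c^4 - 66*sqrt(2)*c^3 + 87*c^3 - 7*sqrt(2)*c^2 + 271*c^2 + 186*c + 171*sqrt(2)*c + 130*sqrt(2)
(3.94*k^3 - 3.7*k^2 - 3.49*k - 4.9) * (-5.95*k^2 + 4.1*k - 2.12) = -23.443*k^5 + 38.169*k^4 - 2.7573*k^3 + 22.69*k^2 - 12.6912*k + 10.388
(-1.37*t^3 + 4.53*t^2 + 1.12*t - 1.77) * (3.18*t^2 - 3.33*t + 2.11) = -4.3566*t^5 + 18.9675*t^4 - 14.414*t^3 + 0.200099999999998*t^2 + 8.2573*t - 3.7347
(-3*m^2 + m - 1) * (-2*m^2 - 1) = 6*m^4 - 2*m^3 + 5*m^2 - m + 1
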